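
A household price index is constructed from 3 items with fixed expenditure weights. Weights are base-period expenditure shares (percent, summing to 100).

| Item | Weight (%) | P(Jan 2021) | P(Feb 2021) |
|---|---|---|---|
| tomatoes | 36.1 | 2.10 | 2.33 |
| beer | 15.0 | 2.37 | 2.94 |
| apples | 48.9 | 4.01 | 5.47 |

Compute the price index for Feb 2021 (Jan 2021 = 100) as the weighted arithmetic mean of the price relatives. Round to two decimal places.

125.37

tomatoes: 36.1 × (2.33/2.10) = 36.1 × 1.109524 = 40.0538
beer: 15.0 × (2.94/2.37) = 15.0 × 1.240506 = 18.6076
apples: 48.9 × (5.47/4.01) = 48.9 × 1.364090 = 66.7040
Index = Σ wᵢ·(p₁ᵢ/p₀ᵢ) = 40.0538 + 18.6076 + 66.7040 = 125.3654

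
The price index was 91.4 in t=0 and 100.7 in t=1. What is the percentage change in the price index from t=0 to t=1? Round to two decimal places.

Change = (100.7 − 91.4) / 91.4 × 100
       = 9.3 / 91.4 × 100 = 10.1751%

10.18%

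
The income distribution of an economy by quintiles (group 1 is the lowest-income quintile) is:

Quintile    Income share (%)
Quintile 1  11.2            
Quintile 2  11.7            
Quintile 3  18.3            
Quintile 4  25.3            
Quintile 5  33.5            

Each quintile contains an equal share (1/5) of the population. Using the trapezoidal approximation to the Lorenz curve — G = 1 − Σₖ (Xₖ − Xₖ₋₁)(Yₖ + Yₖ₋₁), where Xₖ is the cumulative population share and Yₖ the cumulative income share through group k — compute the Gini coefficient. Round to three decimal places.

Cumulative income shares Yₖ: 0.1120, 0.2290, 0.4120, 0.6650, 1.0000
Σ (Xₖ−Xₖ₋₁)(Yₖ+Yₖ₋₁) = (1/5)(0.1120+0.0000) + (1/5)(0.2290+0.1120) + (1/5)(0.4120+0.2290) + (1/5)(0.6650+0.4120) + (1/5)(1.0000+0.6650)
  = 0.0224 + 0.0682 + 0.1282 + 0.2154 + 0.3330 = 0.7672
G = 1 − 0.7672 = 0.2328

0.233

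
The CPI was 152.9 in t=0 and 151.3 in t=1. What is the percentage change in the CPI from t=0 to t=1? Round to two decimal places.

Change = (151.3 − 152.9) / 152.9 × 100
       = -1.6 / 152.9 × 100 = -1.0464%

-1.05%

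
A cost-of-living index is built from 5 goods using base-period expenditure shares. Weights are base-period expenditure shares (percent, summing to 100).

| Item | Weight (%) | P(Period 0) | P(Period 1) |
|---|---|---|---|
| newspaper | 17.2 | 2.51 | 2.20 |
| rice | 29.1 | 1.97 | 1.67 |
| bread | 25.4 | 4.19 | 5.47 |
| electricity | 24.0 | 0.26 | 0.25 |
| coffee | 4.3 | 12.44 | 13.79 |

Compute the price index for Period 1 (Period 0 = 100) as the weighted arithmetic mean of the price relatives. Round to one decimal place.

newspaper: 17.2 × (2.20/2.51) = 17.2 × 0.876494 = 15.0757
rice: 29.1 × (1.67/1.97) = 29.1 × 0.847716 = 24.6685
bread: 25.4 × (5.47/4.19) = 25.4 × 1.305489 = 33.1594
electricity: 24.0 × (0.25/0.26) = 24.0 × 0.961538 = 23.0769
coffee: 4.3 × (13.79/12.44) = 4.3 × 1.108521 = 4.7666
Index = Σ wᵢ·(p₁ᵢ/p₀ᵢ) = 15.0757 + 24.6685 + 33.1594 + 23.0769 + 4.7666 = 100.7472

100.7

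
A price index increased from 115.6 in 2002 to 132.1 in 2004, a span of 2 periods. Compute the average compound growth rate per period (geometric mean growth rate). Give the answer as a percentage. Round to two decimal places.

6.90%

Growth factor = (132.1/115.6)^(1/2) = (1.142734)^(1/2) = 1.068987
Growth rate = 1.068987 − 1 = 0.068987 = 6.8987%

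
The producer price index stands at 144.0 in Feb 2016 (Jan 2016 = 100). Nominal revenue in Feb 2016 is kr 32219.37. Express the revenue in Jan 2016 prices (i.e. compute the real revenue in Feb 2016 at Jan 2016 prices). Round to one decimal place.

Real = Nominal ÷ (Index/100) = 32219.37 ÷ (144.0/100)
     = 32219.37 ÷ 1.440 = 22374.5625

22374.6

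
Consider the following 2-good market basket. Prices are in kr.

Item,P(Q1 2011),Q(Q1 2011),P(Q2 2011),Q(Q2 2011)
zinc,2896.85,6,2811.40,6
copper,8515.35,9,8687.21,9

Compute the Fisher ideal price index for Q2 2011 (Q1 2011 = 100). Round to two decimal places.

Laspeyres component (base-period weights):
ΣP(Q2 2011)Q(Q1 2011) = 2811.40×6 + 8687.21×9 = 16868.4 + 78184.89 = 95053.29
ΣP(Q1 2011)Q(Q1 2011) = 2896.85×6 + 8515.35×9 = 17381.1 + 76638.15 = 94019.25
L = 95053.29 / 94019.25 × 100 = 101.0998
Paasche component (current-period weights):
ΣP(Q2 2011)Q(Q2 2011) = 2811.40×6 + 8687.21×9 = 16868.4 + 78184.89 = 95053.29
ΣP(Q1 2011)Q(Q2 2011) = 2896.85×6 + 8515.35×9 = 17381.1 + 76638.15 = 94019.25
P = 95053.29 / 94019.25 × 100 = 101.0998
Fisher = √(L × P) = √(101.0998 × 101.0998) = 101.0998

101.10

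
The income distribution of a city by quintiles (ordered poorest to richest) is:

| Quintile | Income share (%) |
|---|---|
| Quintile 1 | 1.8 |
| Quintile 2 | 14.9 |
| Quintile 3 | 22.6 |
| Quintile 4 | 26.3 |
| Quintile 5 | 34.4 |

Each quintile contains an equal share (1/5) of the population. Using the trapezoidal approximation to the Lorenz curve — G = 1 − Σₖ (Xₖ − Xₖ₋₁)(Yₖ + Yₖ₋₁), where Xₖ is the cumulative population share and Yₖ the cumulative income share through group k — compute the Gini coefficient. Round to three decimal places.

Cumulative income shares Yₖ: 0.0180, 0.1670, 0.3930, 0.6560, 1.0000
Σ (Xₖ−Xₖ₋₁)(Yₖ+Yₖ₋₁) = (1/5)(0.0180+0.0000) + (1/5)(0.1670+0.0180) + (1/5)(0.3930+0.1670) + (1/5)(0.6560+0.3930) + (1/5)(1.0000+0.6560)
  = 0.0036 + 0.0370 + 0.1120 + 0.2098 + 0.3312 = 0.6936
G = 1 − 0.6936 = 0.3064

0.306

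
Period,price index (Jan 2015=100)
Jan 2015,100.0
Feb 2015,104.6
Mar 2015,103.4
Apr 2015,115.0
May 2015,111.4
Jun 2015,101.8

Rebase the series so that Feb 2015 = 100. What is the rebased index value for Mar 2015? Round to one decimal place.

Rebased(Mar 2015) = 103.4 / 104.6 × 100 = 98.8528

98.9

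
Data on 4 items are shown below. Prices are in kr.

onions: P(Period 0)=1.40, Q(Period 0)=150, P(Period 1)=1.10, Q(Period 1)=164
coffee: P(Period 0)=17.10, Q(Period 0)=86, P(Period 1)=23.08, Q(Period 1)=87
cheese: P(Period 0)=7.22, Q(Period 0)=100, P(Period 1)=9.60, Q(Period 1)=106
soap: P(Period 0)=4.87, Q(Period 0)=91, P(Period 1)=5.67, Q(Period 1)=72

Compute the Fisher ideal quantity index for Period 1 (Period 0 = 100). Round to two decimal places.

Laspeyres component (base-period weights):
ΣP(Period 0)Q(Period 1) = 1.40×164 + 17.10×87 + 7.22×106 + 4.87×72 = 229.6 + 1487.7 + 765.32 + 350.64 = 2833.26
ΣP(Period 0)Q(Period 0) = 1.40×150 + 17.10×86 + 7.22×100 + 4.87×91 = 210 + 1470.6 + 722 + 443.17 = 2845.77
L = 2833.26 / 2845.77 × 100 = 99.5604
Paasche component (current-period weights):
ΣP(Period 1)Q(Period 1) = 1.10×164 + 23.08×87 + 9.60×106 + 5.67×72 = 180.4 + 2007.96 + 1017.6 + 408.24 = 3614.2
ΣP(Period 1)Q(Period 0) = 1.10×150 + 23.08×86 + 9.60×100 + 5.67×91 = 165 + 1984.88 + 960 + 515.97 = 3625.85
P = 3614.2 / 3625.85 × 100 = 99.6787
Fisher = √(L × P) = √(99.5604 × 99.6787) = 99.6195

99.62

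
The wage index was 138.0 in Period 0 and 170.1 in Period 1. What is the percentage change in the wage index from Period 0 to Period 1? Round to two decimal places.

23.26%

Change = (170.1 − 138.0) / 138.0 × 100
       = 32.1 / 138.0 × 100 = 23.2609%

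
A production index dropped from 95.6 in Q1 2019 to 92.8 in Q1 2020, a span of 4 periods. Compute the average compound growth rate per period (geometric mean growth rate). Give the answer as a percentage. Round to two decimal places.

Growth factor = (92.8/95.6)^(1/4) = (0.970711)^(1/4) = 0.992596
Growth rate = 0.992596 − 1 = -0.007404 = -0.7404%

-0.74%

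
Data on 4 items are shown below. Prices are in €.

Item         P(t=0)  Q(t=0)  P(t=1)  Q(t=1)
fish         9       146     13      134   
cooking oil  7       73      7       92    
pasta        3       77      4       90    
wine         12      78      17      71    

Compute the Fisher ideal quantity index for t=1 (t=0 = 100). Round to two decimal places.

Laspeyres component (base-period weights):
ΣP(t=0)Q(t=1) = 9×134 + 7×92 + 3×90 + 12×71 = 1206 + 644 + 270 + 852 = 2972
ΣP(t=0)Q(t=0) = 9×146 + 7×73 + 3×77 + 12×78 = 1314 + 511 + 231 + 936 = 2992
L = 2972 / 2992 × 100 = 99.3316
Paasche component (current-period weights):
ΣP(t=1)Q(t=1) = 13×134 + 7×92 + 4×90 + 17×71 = 1742 + 644 + 360 + 1207 = 3953
ΣP(t=1)Q(t=0) = 13×146 + 7×73 + 4×77 + 17×78 = 1898 + 511 + 308 + 1326 = 4043
P = 3953 / 4043 × 100 = 97.7739
Fisher = √(L × P) = √(99.3316 × 97.7739) = 98.5497

98.55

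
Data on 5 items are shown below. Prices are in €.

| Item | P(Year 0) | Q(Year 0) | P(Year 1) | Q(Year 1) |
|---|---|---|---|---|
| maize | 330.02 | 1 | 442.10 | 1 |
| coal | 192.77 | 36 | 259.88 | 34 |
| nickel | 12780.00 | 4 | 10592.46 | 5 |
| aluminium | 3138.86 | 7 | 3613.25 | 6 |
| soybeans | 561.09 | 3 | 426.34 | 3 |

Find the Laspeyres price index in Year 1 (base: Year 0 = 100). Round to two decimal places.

95.97

Laspeyres price index uses base-period quantities as weights.
ΣP(Year 1)·Q(Year 0) = 442.10×1 + 259.88×36 + 10592.46×4 + 3613.25×7 + 426.34×3 = 442.1 + 9355.68 + 42369.84 + 25292.75 + 1279.02 = 78739.39
ΣP(Year 0)·Q(Year 0) = 330.02×1 + 192.77×36 + 12780.00×4 + 3138.86×7 + 561.09×3 = 330.02 + 6939.72 + 51120 + 21972.02 + 1683.27 = 82045.03
Index = 78739.39 / 82045.03 × 100 = 95.9709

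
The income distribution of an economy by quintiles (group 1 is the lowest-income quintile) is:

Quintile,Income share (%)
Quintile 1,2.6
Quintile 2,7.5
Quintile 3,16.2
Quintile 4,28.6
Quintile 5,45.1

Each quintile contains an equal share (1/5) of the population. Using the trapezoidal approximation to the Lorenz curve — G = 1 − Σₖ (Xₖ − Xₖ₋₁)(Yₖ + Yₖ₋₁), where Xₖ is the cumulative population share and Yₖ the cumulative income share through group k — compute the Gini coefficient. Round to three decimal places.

Cumulative income shares Yₖ: 0.0260, 0.1010, 0.2630, 0.5490, 1.0000
Σ (Xₖ−Xₖ₋₁)(Yₖ+Yₖ₋₁) = (1/5)(0.0260+0.0000) + (1/5)(0.1010+0.0260) + (1/5)(0.2630+0.1010) + (1/5)(0.5490+0.2630) + (1/5)(1.0000+0.5490)
  = 0.0052 + 0.0254 + 0.0728 + 0.1624 + 0.3098 = 0.5756
G = 1 − 0.5756 = 0.4244

0.424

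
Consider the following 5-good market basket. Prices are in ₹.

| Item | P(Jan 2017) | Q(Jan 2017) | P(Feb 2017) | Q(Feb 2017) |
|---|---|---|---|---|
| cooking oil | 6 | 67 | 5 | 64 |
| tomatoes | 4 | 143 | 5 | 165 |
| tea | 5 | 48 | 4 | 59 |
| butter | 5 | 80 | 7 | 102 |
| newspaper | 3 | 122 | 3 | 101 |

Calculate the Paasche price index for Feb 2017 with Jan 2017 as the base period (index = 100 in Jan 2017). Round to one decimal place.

Paasche price index uses current-period quantities as weights.
ΣP(Feb 2017)·Q(Feb 2017) = 5×64 + 5×165 + 4×59 + 7×102 + 3×101 = 320 + 825 + 236 + 714 + 303 = 2398
ΣP(Jan 2017)·Q(Feb 2017) = 6×64 + 4×165 + 5×59 + 5×102 + 3×101 = 384 + 660 + 295 + 510 + 303 = 2152
Index = 2398 / 2152 × 100 = 111.4312

111.4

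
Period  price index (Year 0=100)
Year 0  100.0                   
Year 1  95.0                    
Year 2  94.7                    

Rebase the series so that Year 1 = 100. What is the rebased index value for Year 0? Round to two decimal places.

Rebased(Year 0) = 100.0 / 95.0 × 100 = 105.2632

105.26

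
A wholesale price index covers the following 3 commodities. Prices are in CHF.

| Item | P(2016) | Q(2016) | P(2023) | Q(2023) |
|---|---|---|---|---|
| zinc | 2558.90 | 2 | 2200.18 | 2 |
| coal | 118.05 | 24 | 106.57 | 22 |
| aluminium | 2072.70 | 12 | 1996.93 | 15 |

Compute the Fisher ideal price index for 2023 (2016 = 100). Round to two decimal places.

Laspeyres component (base-period weights):
ΣP(2023)Q(2016) = 2200.18×2 + 106.57×24 + 1996.93×12 = 4400.36 + 2557.68 + 23963.16 = 30921.2
ΣP(2016)Q(2016) = 2558.90×2 + 118.05×24 + 2072.70×12 = 5117.8 + 2833.2 + 24872.4 = 32823.4
L = 30921.2 / 32823.4 × 100 = 94.2047
Paasche component (current-period weights):
ΣP(2023)Q(2023) = 2200.18×2 + 106.57×22 + 1996.93×15 = 4400.36 + 2344.54 + 29953.95 = 36698.85
ΣP(2016)Q(2023) = 2558.90×2 + 118.05×22 + 2072.70×15 = 5117.8 + 2597.1 + 31090.5 = 38805.4
P = 36698.85 / 38805.4 × 100 = 94.5715
Fisher = √(L × P) = √(94.2047 × 94.5715) = 94.3879

94.39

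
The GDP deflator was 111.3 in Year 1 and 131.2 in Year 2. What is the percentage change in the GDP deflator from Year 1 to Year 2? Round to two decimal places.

Change = (131.2 − 111.3) / 111.3 × 100
       = 19.9 / 111.3 × 100 = 17.8796%

17.88%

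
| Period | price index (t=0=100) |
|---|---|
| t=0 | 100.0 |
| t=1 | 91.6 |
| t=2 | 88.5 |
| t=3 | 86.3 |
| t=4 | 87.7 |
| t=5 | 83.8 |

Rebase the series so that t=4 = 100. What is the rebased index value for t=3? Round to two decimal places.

Rebased(t=3) = 86.3 / 87.7 × 100 = 98.4036

98.40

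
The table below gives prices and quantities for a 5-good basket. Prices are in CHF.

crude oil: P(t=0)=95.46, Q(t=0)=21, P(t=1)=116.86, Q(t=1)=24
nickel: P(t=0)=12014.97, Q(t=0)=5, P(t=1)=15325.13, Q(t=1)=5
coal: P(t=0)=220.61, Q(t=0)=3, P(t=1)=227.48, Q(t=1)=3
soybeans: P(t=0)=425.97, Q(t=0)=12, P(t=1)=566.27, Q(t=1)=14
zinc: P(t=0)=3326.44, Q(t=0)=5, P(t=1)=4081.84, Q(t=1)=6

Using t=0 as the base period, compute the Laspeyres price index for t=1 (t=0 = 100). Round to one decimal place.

Laspeyres price index uses base-period quantities as weights.
ΣP(t=1)·Q(t=0) = 116.86×21 + 15325.13×5 + 227.48×3 + 566.27×12 + 4081.84×5 = 2454.06 + 76625.65 + 682.44 + 6795.24 + 20409.2 = 106966.59
ΣP(t=0)·Q(t=0) = 95.46×21 + 12014.97×5 + 220.61×3 + 425.97×12 + 3326.44×5 = 2004.66 + 60074.85 + 661.83 + 5111.64 + 16632.2 = 84485.18
Index = 106966.59 / 84485.18 × 100 = 126.6099

126.6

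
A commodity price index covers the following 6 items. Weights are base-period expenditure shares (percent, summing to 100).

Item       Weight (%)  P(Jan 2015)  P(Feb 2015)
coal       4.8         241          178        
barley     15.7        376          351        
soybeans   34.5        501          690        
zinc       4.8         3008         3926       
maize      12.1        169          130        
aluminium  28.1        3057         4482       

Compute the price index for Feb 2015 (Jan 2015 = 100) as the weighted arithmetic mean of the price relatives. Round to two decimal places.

coal: 4.8 × (178/241) = 4.8 × 0.738589 = 3.5452
barley: 15.7 × (351/376) = 15.7 × 0.933511 = 14.6561
soybeans: 34.5 × (690/501) = 34.5 × 1.377246 = 47.5150
zinc: 4.8 × (3926/3008) = 4.8 × 1.305186 = 6.2649
maize: 12.1 × (130/169) = 12.1 × 0.769231 = 9.3077
aluminium: 28.1 × (4482/3057) = 28.1 × 1.466143 = 41.1986
Index = Σ wᵢ·(p₁ᵢ/p₀ᵢ) = 3.5452 + 14.6561 + 47.5150 + 6.2649 + 9.3077 + 41.1986 = 122.4875

122.49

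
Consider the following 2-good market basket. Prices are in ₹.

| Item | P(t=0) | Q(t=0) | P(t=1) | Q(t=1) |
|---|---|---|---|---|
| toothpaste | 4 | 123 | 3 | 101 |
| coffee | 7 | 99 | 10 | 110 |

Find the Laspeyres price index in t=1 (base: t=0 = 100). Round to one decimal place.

Laspeyres price index uses base-period quantities as weights.
ΣP(t=1)·Q(t=0) = 3×123 + 10×99 = 369 + 990 = 1359
ΣP(t=0)·Q(t=0) = 4×123 + 7×99 = 492 + 693 = 1185
Index = 1359 / 1185 × 100 = 114.6835

114.7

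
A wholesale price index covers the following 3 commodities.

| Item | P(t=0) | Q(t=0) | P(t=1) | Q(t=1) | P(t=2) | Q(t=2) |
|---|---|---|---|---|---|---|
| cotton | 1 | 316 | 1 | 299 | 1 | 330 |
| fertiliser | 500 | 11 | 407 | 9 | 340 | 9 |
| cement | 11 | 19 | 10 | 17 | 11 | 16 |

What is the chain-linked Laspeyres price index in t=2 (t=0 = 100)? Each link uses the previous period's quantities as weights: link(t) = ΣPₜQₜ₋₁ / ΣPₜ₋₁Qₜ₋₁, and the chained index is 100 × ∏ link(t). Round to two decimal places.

70.98

Link t=0→t=1:
ΣP(t=1)Q(t=0) = 1×316 + 407×11 + 10×19 = 316 + 4477 + 190 = 4983
ΣP(t=0)Q(t=0) = 1×316 + 500×11 + 11×19 = 316 + 5500 + 209 = 6025
link = 4983/6025 = 0.827054
Link t=1→t=2:
ΣP(t=2)Q(t=1) = 1×299 + 340×9 + 11×17 = 299 + 3060 + 187 = 3546
ΣP(t=1)Q(t=1) = 1×299 + 407×9 + 10×17 = 299 + 3663 + 170 = 4132
link = 3546/4132 = 0.858180
Chained index = 100 × 0.827054 × 0.858180 = 70.9761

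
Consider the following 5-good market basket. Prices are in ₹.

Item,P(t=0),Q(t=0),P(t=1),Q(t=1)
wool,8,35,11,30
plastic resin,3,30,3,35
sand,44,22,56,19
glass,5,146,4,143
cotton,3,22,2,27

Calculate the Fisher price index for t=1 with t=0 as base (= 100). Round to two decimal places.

Laspeyres component (base-period weights):
ΣP(t=1)Q(t=0) = 11×35 + 3×30 + 56×22 + 4×146 + 2×22 = 385 + 90 + 1232 + 584 + 44 = 2335
ΣP(t=0)Q(t=0) = 8×35 + 3×30 + 44×22 + 5×146 + 3×22 = 280 + 90 + 968 + 730 + 66 = 2134
L = 2335 / 2134 × 100 = 109.4189
Paasche component (current-period weights):
ΣP(t=1)Q(t=1) = 11×30 + 3×35 + 56×19 + 4×143 + 2×27 = 330 + 105 + 1064 + 572 + 54 = 2125
ΣP(t=0)Q(t=1) = 8×30 + 3×35 + 44×19 + 5×143 + 3×27 = 240 + 105 + 836 + 715 + 81 = 1977
P = 2125 / 1977 × 100 = 107.4861
Fisher = √(L × P) = √(109.4189 × 107.4861) = 108.4482

108.45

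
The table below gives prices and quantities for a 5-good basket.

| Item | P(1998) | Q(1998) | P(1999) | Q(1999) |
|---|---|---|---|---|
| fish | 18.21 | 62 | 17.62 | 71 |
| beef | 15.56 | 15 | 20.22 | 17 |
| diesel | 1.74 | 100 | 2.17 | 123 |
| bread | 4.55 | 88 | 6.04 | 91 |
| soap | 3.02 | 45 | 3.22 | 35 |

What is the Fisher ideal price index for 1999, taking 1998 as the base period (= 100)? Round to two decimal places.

Laspeyres component (base-period weights):
ΣP(1999)Q(1998) = 17.62×62 + 20.22×15 + 2.17×100 + 6.04×88 + 3.22×45 = 1092.44 + 303.3 + 217 + 531.52 + 144.9 = 2289.16
ΣP(1998)Q(1998) = 18.21×62 + 15.56×15 + 1.74×100 + 4.55×88 + 3.02×45 = 1129.02 + 233.4 + 174 + 400.4 + 135.9 = 2072.72
L = 2289.16 / 2072.72 × 100 = 110.4423
Paasche component (current-period weights):
ΣP(1999)Q(1999) = 17.62×71 + 20.22×17 + 2.17×123 + 6.04×91 + 3.22×35 = 1251.02 + 343.74 + 266.91 + 549.64 + 112.7 = 2524.01
ΣP(1998)Q(1999) = 18.21×71 + 15.56×17 + 1.74×123 + 4.55×91 + 3.02×35 = 1292.91 + 264.52 + 214.02 + 414.05 + 105.7 = 2291.2
P = 2524.01 / 2291.2 × 100 = 110.1611
Fisher = √(L × P) = √(110.4423 × 110.1611) = 110.3016

110.30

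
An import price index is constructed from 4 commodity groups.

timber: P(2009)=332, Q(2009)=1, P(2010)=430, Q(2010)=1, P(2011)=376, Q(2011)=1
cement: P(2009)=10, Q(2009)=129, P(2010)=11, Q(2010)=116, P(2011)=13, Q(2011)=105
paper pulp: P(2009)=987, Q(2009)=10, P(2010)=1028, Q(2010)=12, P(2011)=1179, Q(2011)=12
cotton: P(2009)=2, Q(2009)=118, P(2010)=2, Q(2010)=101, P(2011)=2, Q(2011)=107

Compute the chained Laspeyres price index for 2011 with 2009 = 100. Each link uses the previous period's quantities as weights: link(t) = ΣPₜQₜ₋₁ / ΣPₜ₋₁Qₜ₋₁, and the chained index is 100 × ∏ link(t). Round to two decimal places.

Link 2009→2010:
ΣP(2010)Q(2009) = 430×1 + 11×129 + 1028×10 + 2×118 = 430 + 1419 + 10280 + 236 = 12365
ΣP(2009)Q(2009) = 332×1 + 10×129 + 987×10 + 2×118 = 332 + 1290 + 9870 + 236 = 11728
link = 12365/11728 = 1.054314
Link 2010→2011:
ΣP(2011)Q(2010) = 376×1 + 13×116 + 1179×12 + 2×101 = 376 + 1508 + 14148 + 202 = 16234
ΣP(2010)Q(2010) = 430×1 + 11×116 + 1028×12 + 2×101 = 430 + 1276 + 12336 + 202 = 14244
link = 16234/14244 = 1.139708
Chained index = 100 × 1.054314 × 1.139708 = 120.1611

120.16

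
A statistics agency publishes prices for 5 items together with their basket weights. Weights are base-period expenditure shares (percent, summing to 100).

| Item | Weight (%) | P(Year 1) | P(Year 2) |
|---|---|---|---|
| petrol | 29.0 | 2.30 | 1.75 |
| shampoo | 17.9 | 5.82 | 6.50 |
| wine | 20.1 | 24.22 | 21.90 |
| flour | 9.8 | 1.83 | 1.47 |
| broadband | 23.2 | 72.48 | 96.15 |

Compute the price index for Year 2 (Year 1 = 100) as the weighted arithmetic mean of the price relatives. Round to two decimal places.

petrol: 29.0 × (1.75/2.30) = 29.0 × 0.760870 = 22.0652
shampoo: 17.9 × (6.50/5.82) = 17.9 × 1.116838 = 19.9914
wine: 20.1 × (21.90/24.22) = 20.1 × 0.904211 = 18.1746
flour: 9.8 × (1.47/1.83) = 9.8 × 0.803279 = 7.8721
broadband: 23.2 × (96.15/72.48) = 23.2 × 1.326573 = 30.7765
Index = Σ wᵢ·(p₁ᵢ/p₀ᵢ) = 22.0652 + 19.9914 + 18.1746 + 7.8721 + 30.7765 = 98.8799

98.88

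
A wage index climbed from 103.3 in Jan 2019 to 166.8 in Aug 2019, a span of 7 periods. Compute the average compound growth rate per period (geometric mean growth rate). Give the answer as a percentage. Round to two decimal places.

Growth factor = (166.8/103.3)^(1/7) = (1.614714)^(1/7) = 1.070848
Growth rate = 1.070848 − 1 = 0.070848 = 7.0848%

7.08%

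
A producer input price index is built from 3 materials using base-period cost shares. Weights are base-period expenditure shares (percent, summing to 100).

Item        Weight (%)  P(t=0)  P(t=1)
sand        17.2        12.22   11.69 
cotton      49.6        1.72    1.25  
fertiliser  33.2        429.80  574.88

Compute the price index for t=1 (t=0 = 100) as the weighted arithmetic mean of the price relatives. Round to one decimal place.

96.9

sand: 17.2 × (11.69/12.22) = 17.2 × 0.956628 = 16.4540
cotton: 49.6 × (1.25/1.72) = 49.6 × 0.726744 = 36.0465
fertiliser: 33.2 × (574.88/429.80) = 33.2 × 1.337552 = 44.4067
Index = Σ wᵢ·(p₁ᵢ/p₀ᵢ) = 16.4540 + 36.0465 + 44.4067 = 96.9073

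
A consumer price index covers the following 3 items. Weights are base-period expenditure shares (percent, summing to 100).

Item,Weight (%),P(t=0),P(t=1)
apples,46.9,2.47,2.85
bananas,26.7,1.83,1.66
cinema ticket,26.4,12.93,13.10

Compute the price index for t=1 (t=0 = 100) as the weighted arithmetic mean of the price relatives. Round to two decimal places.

apples: 46.9 × (2.85/2.47) = 46.9 × 1.153846 = 54.1154
bananas: 26.7 × (1.66/1.83) = 26.7 × 0.907104 = 24.2197
cinema ticket: 26.4 × (13.10/12.93) = 26.4 × 1.013148 = 26.7471
Index = Σ wᵢ·(p₁ᵢ/p₀ᵢ) = 54.1154 + 24.2197 + 26.7471 = 105.0822

105.08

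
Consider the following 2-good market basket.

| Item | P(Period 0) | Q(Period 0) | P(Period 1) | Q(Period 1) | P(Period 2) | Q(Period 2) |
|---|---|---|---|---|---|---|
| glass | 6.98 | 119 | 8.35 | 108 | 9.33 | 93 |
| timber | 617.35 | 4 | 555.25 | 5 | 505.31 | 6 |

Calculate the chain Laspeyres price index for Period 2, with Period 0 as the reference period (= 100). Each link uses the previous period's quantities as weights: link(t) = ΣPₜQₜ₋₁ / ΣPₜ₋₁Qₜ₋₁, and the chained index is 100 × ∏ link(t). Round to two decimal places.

93.60

Link Period 0→Period 1:
ΣP(Period 1)Q(Period 0) = 8.35×119 + 555.25×4 = 993.65 + 2221 = 3214.65
ΣP(Period 0)Q(Period 0) = 6.98×119 + 617.35×4 = 830.62 + 2469.4 = 3300.02
link = 3214.65/3300.02 = 0.974130
Link Period 1→Period 2:
ΣP(Period 2)Q(Period 1) = 9.33×108 + 505.31×5 = 1007.64 + 2526.55 = 3534.19
ΣP(Period 1)Q(Period 1) = 8.35×108 + 555.25×5 = 901.8 + 2776.25 = 3678.05
link = 3534.19/3678.05 = 0.960887
Chained index = 100 × 0.974130 × 0.960887 = 93.6029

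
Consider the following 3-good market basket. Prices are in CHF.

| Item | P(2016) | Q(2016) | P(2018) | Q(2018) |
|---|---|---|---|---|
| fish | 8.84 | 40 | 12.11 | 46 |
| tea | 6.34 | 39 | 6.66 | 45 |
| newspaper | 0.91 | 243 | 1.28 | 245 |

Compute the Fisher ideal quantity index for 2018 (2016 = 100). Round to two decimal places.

Laspeyres component (base-period weights):
ΣP(2016)Q(2018) = 8.84×46 + 6.34×45 + 0.91×245 = 406.64 + 285.3 + 222.95 = 914.89
ΣP(2016)Q(2016) = 8.84×40 + 6.34×39 + 0.91×243 = 353.6 + 247.26 + 221.13 = 821.99
L = 914.89 / 821.99 × 100 = 111.3018
Paasche component (current-period weights):
ΣP(2018)Q(2018) = 12.11×46 + 6.66×45 + 1.28×245 = 557.06 + 299.7 + 313.6 = 1170.36
ΣP(2018)Q(2016) = 12.11×40 + 6.66×39 + 1.28×243 = 484.4 + 259.74 + 311.04 = 1055.18
P = 1170.36 / 1055.18 × 100 = 110.9157
Fisher = √(L × P) = √(111.3018 × 110.9157) = 111.1086

111.11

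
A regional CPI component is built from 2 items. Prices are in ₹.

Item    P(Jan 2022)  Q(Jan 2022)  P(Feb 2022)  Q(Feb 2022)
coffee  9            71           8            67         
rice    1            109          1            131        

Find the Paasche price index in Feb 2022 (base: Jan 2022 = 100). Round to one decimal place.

90.9

Paasche price index uses current-period quantities as weights.
ΣP(Feb 2022)·Q(Feb 2022) = 8×67 + 1×131 = 536 + 131 = 667
ΣP(Jan 2022)·Q(Feb 2022) = 9×67 + 1×131 = 603 + 131 = 734
Index = 667 / 734 × 100 = 90.8719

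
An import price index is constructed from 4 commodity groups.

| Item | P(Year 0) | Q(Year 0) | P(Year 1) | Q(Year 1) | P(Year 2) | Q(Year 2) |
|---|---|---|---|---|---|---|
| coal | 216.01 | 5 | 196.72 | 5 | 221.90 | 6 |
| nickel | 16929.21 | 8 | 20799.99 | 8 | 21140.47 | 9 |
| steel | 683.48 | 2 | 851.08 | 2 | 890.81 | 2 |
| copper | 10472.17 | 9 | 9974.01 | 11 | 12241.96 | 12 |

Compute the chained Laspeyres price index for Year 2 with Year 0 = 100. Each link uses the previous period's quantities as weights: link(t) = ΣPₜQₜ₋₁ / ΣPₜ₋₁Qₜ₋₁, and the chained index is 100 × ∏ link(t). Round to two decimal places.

122.66

Link Year 0→Year 1:
ΣP(Year 1)Q(Year 0) = 196.72×5 + 20799.99×8 + 851.08×2 + 9974.01×9 = 983.6 + 166399.92 + 1702.16 + 89766.09 = 258851.77
ΣP(Year 0)Q(Year 0) = 216.01×5 + 16929.21×8 + 683.48×2 + 10472.17×9 = 1080.05 + 135433.68 + 1366.96 + 94249.53 = 232130.22
link = 258851.77/232130.22 = 1.115114
Link Year 1→Year 2:
ΣP(Year 2)Q(Year 1) = 221.90×5 + 21140.47×8 + 890.81×2 + 12241.96×11 = 1109.5 + 169123.76 + 1781.62 + 134661.56 = 306676.44
ΣP(Year 1)Q(Year 1) = 196.72×5 + 20799.99×8 + 851.08×2 + 9974.01×11 = 983.6 + 166399.92 + 1702.16 + 109714.11 = 278799.79
link = 306676.44/278799.79 = 1.099988
Chained index = 100 × 1.115114 × 1.099988 = 122.6613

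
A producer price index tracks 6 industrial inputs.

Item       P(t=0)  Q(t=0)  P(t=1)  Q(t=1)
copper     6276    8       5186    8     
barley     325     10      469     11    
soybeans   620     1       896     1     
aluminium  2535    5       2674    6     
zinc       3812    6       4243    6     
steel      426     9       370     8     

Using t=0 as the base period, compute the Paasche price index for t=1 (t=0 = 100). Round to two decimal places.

Paasche price index uses current-period quantities as weights.
ΣP(t=1)·Q(t=1) = 5186×8 + 469×11 + 896×1 + 2674×6 + 4243×6 + 370×8 = 41488 + 5159 + 896 + 16044 + 25458 + 2960 = 92005
ΣP(t=0)·Q(t=1) = 6276×8 + 325×11 + 620×1 + 2535×6 + 3812×6 + 426×8 = 50208 + 3575 + 620 + 15210 + 22872 + 3408 = 95893
Index = 92005 / 95893 × 100 = 95.9455

95.95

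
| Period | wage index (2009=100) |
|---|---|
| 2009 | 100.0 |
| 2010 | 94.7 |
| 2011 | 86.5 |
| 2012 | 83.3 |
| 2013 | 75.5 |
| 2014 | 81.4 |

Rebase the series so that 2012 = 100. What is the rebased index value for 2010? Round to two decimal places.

113.69

Rebased(2010) = 94.7 / 83.3 × 100 = 113.6855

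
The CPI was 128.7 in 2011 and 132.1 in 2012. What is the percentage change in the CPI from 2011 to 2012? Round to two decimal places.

2.64%

Change = (132.1 − 128.7) / 128.7 × 100
       = 3.4 / 128.7 × 100 = 2.6418%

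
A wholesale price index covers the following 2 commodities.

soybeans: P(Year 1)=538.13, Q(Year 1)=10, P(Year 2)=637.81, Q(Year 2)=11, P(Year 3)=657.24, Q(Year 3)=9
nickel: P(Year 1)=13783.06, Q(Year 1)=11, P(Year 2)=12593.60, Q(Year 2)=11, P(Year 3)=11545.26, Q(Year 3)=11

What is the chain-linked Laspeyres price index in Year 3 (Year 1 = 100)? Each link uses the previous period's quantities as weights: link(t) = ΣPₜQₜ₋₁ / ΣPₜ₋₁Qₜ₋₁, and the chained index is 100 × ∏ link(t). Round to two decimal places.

Link Year 1→Year 2:
ΣP(Year 2)Q(Year 1) = 637.81×10 + 12593.60×11 = 6378.1 + 138529.6 = 144907.7
ΣP(Year 1)Q(Year 1) = 538.13×10 + 13783.06×11 = 5381.3 + 151613.66 = 156994.96
link = 144907.7/156994.96 = 0.923009
Link Year 2→Year 3:
ΣP(Year 3)Q(Year 2) = 657.24×11 + 11545.26×11 = 7229.64 + 126997.86 = 134227.5
ΣP(Year 2)Q(Year 2) = 637.81×11 + 12593.60×11 = 7015.91 + 138529.6 = 145545.51
link = 134227.5/145545.51 = 0.922237
Chained index = 100 × 0.923009 × 0.922237 = 85.1233

85.12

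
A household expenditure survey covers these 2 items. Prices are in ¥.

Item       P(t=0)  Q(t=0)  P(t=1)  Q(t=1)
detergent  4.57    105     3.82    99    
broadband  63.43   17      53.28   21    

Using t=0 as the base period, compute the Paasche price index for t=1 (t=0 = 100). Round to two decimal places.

83.89

Paasche price index uses current-period quantities as weights.
ΣP(t=1)·Q(t=1) = 3.82×99 + 53.28×21 = 378.18 + 1118.88 = 1497.06
ΣP(t=0)·Q(t=1) = 4.57×99 + 63.43×21 = 452.43 + 1332.03 = 1784.46
Index = 1497.06 / 1784.46 × 100 = 83.8943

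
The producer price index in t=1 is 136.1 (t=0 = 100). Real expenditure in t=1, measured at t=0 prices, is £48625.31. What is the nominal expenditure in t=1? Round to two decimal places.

Nominal = Real × (Index/100) = 48625.31 × (136.1/100)
        = 48625.31 × 1.361 = 66179.0469

66179.05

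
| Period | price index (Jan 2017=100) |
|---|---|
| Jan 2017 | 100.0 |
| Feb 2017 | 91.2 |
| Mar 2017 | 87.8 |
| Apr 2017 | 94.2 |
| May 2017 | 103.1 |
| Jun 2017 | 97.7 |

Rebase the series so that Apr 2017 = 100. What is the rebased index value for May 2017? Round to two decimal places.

109.45

Rebased(May 2017) = 103.1 / 94.2 × 100 = 109.4480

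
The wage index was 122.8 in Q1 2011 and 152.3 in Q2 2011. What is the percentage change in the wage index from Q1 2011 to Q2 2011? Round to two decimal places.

24.02%

Change = (152.3 − 122.8) / 122.8 × 100
       = 29.5 / 122.8 × 100 = 24.0228%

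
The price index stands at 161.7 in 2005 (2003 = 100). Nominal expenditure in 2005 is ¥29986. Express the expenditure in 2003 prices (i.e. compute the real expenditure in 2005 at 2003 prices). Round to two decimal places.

Real = Nominal ÷ (Index/100) = 29986 ÷ (161.7/100)
     = 29986 ÷ 1.617 = 18544.2177

18544.22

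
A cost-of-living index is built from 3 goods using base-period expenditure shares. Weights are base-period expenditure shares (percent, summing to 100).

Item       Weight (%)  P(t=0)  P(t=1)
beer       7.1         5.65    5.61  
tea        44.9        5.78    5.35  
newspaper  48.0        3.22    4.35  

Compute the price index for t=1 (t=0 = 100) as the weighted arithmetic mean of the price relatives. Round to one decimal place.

113.5

beer: 7.1 × (5.61/5.65) = 7.1 × 0.992920 = 7.0497
tea: 44.9 × (5.35/5.78) = 44.9 × 0.925606 = 41.5597
newspaper: 48.0 × (4.35/3.22) = 48.0 × 1.350932 = 64.8447
Index = Σ wᵢ·(p₁ᵢ/p₀ᵢ) = 7.0497 + 41.5597 + 64.8447 = 113.4541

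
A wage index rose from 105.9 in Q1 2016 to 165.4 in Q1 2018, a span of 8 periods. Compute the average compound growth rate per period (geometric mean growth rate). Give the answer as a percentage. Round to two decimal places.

5.73%

Growth factor = (165.4/105.9)^(1/8) = (1.561851)^(1/8) = 1.057316
Growth rate = 1.057316 − 1 = 0.057316 = 5.7316%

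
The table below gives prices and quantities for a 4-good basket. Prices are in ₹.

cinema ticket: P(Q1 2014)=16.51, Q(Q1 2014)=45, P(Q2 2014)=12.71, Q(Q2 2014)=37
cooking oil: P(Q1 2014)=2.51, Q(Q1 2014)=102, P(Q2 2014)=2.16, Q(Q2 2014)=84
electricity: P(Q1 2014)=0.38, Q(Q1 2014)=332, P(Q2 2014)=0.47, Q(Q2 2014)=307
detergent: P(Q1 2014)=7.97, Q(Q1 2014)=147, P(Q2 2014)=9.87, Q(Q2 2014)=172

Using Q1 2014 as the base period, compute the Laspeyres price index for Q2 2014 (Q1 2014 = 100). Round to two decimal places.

Laspeyres price index uses base-period quantities as weights.
ΣP(Q2 2014)·Q(Q1 2014) = 12.71×45 + 2.16×102 + 0.47×332 + 9.87×147 = 571.95 + 220.32 + 156.04 + 1450.89 = 2399.2
ΣP(Q1 2014)·Q(Q1 2014) = 16.51×45 + 2.51×102 + 0.38×332 + 7.97×147 = 742.95 + 256.02 + 126.16 + 1171.59 = 2296.72
Index = 2399.2 / 2296.72 × 100 = 104.4620

104.46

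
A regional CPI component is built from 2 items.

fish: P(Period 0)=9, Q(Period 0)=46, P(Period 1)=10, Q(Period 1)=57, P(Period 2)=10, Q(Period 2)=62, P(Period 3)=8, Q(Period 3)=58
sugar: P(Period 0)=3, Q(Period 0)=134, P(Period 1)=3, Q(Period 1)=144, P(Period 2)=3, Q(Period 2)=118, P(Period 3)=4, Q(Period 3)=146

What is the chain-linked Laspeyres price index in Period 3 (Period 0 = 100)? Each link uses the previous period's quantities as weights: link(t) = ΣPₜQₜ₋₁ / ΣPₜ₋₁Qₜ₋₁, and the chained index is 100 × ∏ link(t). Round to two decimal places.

104.99

Link Period 0→Period 1:
ΣP(Period 1)Q(Period 0) = 10×46 + 3×134 = 460 + 402 = 862
ΣP(Period 0)Q(Period 0) = 9×46 + 3×134 = 414 + 402 = 816
link = 862/816 = 1.056373
Link Period 1→Period 2:
ΣP(Period 2)Q(Period 1) = 10×57 + 3×144 = 570 + 432 = 1002
ΣP(Period 1)Q(Period 1) = 10×57 + 3×144 = 570 + 432 = 1002
link = 1002/1002 = 1.000000
Link Period 2→Period 3:
ΣP(Period 3)Q(Period 2) = 8×62 + 4×118 = 496 + 472 = 968
ΣP(Period 2)Q(Period 2) = 10×62 + 3×118 = 620 + 354 = 974
link = 968/974 = 0.993840
Chained index = 100 × 1.056373 × 1.000000 × 0.993840 = 104.9865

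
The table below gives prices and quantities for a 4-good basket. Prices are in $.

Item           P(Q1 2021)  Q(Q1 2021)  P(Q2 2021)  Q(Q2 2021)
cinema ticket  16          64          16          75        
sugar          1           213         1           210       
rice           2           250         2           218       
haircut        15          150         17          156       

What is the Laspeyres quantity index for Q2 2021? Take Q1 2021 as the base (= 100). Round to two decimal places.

Laspeyres quantity index uses base-period prices as weights.
ΣP(Q1 2021)·Q(Q2 2021) = 16×75 + 1×210 + 2×218 + 15×156 = 1200 + 210 + 436 + 2340 = 4186
ΣP(Q1 2021)·Q(Q1 2021) = 16×64 + 1×213 + 2×250 + 15×150 = 1024 + 213 + 500 + 2250 = 3987
Index = 4186 / 3987 × 100 = 104.9912

104.99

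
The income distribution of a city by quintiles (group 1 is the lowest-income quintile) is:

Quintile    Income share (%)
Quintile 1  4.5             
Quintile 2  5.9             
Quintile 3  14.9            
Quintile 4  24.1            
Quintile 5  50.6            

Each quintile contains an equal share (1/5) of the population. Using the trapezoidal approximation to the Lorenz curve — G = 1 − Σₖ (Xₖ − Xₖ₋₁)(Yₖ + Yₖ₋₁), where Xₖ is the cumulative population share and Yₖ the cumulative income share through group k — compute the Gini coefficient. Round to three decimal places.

Cumulative income shares Yₖ: 0.0450, 0.1040, 0.2530, 0.4940, 1.0000
Σ (Xₖ−Xₖ₋₁)(Yₖ+Yₖ₋₁) = (1/5)(0.0450+0.0000) + (1/5)(0.1040+0.0450) + (1/5)(0.2530+0.1040) + (1/5)(0.4940+0.2530) + (1/5)(1.0000+0.4940)
  = 0.0090 + 0.0298 + 0.0714 + 0.1494 + 0.2988 = 0.5584
G = 1 − 0.5584 = 0.4416

0.442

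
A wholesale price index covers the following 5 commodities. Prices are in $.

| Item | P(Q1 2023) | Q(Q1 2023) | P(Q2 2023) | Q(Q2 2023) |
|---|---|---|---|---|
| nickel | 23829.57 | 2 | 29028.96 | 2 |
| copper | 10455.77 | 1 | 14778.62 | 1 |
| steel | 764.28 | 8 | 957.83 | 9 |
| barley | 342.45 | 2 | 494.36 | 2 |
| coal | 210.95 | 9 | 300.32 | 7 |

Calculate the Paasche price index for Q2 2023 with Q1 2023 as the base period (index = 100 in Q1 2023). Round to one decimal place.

Paasche price index uses current-period quantities as weights.
ΣP(Q2 2023)·Q(Q2 2023) = 29028.96×2 + 14778.62×1 + 957.83×9 + 494.36×2 + 300.32×7 = 58057.92 + 14778.62 + 8620.47 + 988.72 + 2102.24 = 84547.97
ΣP(Q1 2023)·Q(Q2 2023) = 23829.57×2 + 10455.77×1 + 764.28×9 + 342.45×2 + 210.95×7 = 47659.14 + 10455.77 + 6878.52 + 684.9 + 1476.65 = 67154.98
Index = 84547.97 / 67154.98 × 100 = 125.8998

125.9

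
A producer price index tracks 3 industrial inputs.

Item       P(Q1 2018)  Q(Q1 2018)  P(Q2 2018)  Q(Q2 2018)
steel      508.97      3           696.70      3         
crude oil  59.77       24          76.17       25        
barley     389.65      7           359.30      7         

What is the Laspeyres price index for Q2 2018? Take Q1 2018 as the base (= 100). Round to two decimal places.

Laspeyres price index uses base-period quantities as weights.
ΣP(Q2 2018)·Q(Q1 2018) = 696.70×3 + 76.17×24 + 359.30×7 = 2090.1 + 1828.08 + 2515.1 = 6433.28
ΣP(Q1 2018)·Q(Q1 2018) = 508.97×3 + 59.77×24 + 389.65×7 = 1526.91 + 1434.48 + 2727.55 = 5688.94
Index = 6433.28 / 5688.94 × 100 = 113.0840

113.08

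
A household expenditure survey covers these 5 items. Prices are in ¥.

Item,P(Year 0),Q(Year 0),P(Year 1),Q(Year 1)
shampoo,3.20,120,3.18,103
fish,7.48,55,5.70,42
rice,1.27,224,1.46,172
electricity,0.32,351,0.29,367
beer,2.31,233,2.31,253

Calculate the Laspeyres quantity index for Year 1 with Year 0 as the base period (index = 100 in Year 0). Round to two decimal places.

90.39

Laspeyres quantity index uses base-period prices as weights.
ΣP(Year 0)·Q(Year 1) = 3.20×103 + 7.48×42 + 1.27×172 + 0.32×367 + 2.31×253 = 329.6 + 314.16 + 218.44 + 117.44 + 584.43 = 1564.07
ΣP(Year 0)·Q(Year 0) = 3.20×120 + 7.48×55 + 1.27×224 + 0.32×351 + 2.31×233 = 384 + 411.4 + 284.48 + 112.32 + 538.23 = 1730.43
Index = 1564.07 / 1730.43 × 100 = 90.3862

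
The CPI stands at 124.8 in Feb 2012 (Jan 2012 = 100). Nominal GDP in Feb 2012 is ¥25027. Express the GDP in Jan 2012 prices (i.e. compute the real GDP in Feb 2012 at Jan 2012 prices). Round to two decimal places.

Real = Nominal ÷ (Index/100) = 25027 ÷ (124.8/100)
     = 25027 ÷ 1.248 = 20053.6859

20053.69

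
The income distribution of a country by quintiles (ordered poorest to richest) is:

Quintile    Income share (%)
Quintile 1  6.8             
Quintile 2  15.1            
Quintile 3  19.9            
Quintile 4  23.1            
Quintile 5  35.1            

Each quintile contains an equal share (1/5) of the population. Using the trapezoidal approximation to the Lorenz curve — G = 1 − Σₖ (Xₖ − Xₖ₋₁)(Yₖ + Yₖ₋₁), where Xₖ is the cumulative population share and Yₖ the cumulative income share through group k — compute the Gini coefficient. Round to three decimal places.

0.258

Cumulative income shares Yₖ: 0.0680, 0.2190, 0.4180, 0.6490, 1.0000
Σ (Xₖ−Xₖ₋₁)(Yₖ+Yₖ₋₁) = (1/5)(0.0680+0.0000) + (1/5)(0.2190+0.0680) + (1/5)(0.4180+0.2190) + (1/5)(0.6490+0.4180) + (1/5)(1.0000+0.6490)
  = 0.0136 + 0.0574 + 0.1274 + 0.2134 + 0.3298 = 0.7416
G = 1 − 0.7416 = 0.2584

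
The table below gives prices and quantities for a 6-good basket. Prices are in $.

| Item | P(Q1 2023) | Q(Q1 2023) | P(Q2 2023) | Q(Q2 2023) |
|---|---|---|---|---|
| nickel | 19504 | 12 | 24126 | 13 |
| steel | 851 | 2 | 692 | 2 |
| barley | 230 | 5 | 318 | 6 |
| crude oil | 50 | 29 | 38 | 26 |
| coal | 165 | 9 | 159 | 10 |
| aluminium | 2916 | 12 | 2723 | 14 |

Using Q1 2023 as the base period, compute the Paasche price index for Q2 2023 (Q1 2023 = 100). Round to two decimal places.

119.05

Paasche price index uses current-period quantities as weights.
ΣP(Q2 2023)·Q(Q2 2023) = 24126×13 + 692×2 + 318×6 + 38×26 + 159×10 + 2723×14 = 313638 + 1384 + 1908 + 988 + 1590 + 38122 = 357630
ΣP(Q1 2023)·Q(Q2 2023) = 19504×13 + 851×2 + 230×6 + 50×26 + 165×10 + 2916×14 = 253552 + 1702 + 1380 + 1300 + 1650 + 40824 = 300408
Index = 357630 / 300408 × 100 = 119.0481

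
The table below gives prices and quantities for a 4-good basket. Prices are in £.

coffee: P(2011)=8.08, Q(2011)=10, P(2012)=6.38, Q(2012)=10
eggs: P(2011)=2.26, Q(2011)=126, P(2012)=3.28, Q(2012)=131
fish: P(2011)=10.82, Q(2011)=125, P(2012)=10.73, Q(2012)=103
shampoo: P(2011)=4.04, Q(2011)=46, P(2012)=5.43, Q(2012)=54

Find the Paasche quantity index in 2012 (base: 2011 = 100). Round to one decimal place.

Paasche quantity index uses current-period prices as weights.
ΣP(2012)·Q(2012) = 6.38×10 + 3.28×131 + 10.73×103 + 5.43×54 = 63.8 + 429.68 + 1105.19 + 293.22 = 1891.89
ΣP(2012)·Q(2011) = 6.38×10 + 3.28×126 + 10.73×125 + 5.43×46 = 63.8 + 413.28 + 1341.25 + 249.78 = 2068.11
Index = 1891.89 / 2068.11 × 100 = 91.4792

91.5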